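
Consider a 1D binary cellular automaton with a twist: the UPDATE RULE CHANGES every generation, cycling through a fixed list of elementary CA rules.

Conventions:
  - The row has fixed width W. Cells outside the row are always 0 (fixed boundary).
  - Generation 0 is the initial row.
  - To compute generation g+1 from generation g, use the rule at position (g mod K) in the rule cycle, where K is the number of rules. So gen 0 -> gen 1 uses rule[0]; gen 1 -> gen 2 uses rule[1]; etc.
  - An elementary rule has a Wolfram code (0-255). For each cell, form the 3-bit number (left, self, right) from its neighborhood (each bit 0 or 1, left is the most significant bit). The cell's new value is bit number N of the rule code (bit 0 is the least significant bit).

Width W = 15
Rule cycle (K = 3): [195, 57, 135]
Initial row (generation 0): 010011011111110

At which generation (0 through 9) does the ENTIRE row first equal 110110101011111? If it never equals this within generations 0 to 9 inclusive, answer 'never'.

Gen 0: 010011011111110
Gen 1 (rule 195): 100101001111110
Gen 2 (rule 57): 010010101000001
Gen 3 (rule 135): 110110101011111
Gen 4 (rule 195): 010010000001111
Gen 5 (rule 57): 001001111101000
Gen 6 (rule 135): 111010111001011
Gen 7 (rule 195): 011000011010001
Gen 8 (rule 57): 010111010101100
Gen 9 (rule 135): 110010010100001

Answer: 3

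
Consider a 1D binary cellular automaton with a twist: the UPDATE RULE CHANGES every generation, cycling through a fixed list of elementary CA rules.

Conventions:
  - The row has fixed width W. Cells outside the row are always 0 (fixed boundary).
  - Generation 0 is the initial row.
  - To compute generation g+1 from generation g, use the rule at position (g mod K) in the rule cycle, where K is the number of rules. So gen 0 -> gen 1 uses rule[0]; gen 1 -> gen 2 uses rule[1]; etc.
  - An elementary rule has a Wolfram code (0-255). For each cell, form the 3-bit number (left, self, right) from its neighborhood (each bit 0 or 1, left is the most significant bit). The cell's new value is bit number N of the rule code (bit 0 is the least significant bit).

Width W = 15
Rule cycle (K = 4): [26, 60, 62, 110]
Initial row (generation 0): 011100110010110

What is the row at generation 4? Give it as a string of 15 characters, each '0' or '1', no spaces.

Answer: 100000011100100

Derivation:
Gen 0: 011100110010110
Gen 1 (rule 26): 110011101100101
Gen 2 (rule 60): 101010011010111
Gen 3 (rule 62): 111111110111100
Gen 4 (rule 110): 100000011100100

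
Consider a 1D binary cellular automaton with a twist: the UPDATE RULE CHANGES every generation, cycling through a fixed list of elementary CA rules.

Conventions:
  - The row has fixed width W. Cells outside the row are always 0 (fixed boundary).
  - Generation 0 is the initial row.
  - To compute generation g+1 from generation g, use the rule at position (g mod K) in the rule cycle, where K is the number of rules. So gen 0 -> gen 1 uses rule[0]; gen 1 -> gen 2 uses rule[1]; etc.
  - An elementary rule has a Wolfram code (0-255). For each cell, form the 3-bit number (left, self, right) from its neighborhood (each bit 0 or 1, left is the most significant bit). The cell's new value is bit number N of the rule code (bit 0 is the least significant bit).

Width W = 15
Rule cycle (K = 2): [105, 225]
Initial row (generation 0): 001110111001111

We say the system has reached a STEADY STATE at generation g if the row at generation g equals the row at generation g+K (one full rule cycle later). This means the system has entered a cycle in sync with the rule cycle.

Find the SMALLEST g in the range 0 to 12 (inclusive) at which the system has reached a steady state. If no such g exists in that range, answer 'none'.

Answer: none

Derivation:
Gen 0: 001110111001111
Gen 1 (rule 105): 101011101001001
Gen 2 (rule 225): 010101110000000
Gen 3 (rule 105): 001011010111111
Gen 4 (rule 225): 100101101011111
Gen 5 (rule 105): 000011110110001
Gen 6 (rule 225): 111001111010100
Gen 7 (rule 105): 101001001101001
Gen 8 (rule 225): 010000000110000
Gen 9 (rule 105): 000111110110111
Gen 10 (rule 225): 110011111011011
Gen 11 (rule 105): 110010001111111
Gen 12 (rule 225): 010000100111111
Gen 13 (rule 105): 000110000100001
Gen 14 (rule 225): 110010110001100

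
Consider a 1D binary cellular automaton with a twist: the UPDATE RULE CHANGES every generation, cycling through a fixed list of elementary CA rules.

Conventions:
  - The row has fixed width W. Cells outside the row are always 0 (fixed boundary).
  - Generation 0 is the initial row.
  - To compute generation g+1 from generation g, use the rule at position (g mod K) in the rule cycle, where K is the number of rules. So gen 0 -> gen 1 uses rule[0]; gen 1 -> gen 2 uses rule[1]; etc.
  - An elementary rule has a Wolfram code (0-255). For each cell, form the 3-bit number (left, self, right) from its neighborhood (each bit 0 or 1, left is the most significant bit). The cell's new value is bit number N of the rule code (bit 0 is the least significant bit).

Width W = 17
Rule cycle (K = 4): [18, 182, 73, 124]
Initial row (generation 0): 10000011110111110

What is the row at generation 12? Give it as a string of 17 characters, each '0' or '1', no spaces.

Gen 0: 10000011110111110
Gen 1 (rule 18): 01000100000000001
Gen 2 (rule 182): 11101110000000011
Gen 3 (rule 73): 10101010111111011
Gen 4 (rule 124): 11111111100001111
Gen 5 (rule 18): 00000000010010000
Gen 6 (rule 182): 00000000111111000
Gen 7 (rule 73): 11111110100001011
Gen 8 (rule 124): 10000011110001111
Gen 9 (rule 18): 01000100001010000
Gen 10 (rule 182): 11101110011111000
Gen 11 (rule 73): 10101010010001011
Gen 12 (rule 124): 11111111011001111

Answer: 11111111011001111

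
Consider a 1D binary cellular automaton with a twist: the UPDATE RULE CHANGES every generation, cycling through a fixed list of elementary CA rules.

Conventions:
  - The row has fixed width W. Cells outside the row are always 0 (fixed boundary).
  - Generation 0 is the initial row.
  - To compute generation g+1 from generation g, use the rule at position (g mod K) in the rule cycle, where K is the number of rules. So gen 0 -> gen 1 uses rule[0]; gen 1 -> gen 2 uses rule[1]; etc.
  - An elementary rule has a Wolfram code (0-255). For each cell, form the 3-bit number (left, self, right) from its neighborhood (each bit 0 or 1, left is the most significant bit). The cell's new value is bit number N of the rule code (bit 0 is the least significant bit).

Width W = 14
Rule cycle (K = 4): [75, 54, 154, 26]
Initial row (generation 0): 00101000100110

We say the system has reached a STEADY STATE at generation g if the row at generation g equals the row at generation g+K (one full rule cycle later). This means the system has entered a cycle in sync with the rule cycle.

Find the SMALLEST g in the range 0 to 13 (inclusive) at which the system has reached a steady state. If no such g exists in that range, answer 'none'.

Answer: none

Derivation:
Gen 0: 00101000100110
Gen 1 (rule 75): 11000011001110
Gen 2 (rule 54): 00100100110001
Gen 3 (rule 154): 01011011101010
Gen 4 (rule 26): 10010010000001
Gen 5 (rule 75): 00100100111110
Gen 6 (rule 54): 01111111000001
Gen 7 (rule 154): 11111110100010
Gen 8 (rule 26): 10000000010101
Gen 9 (rule 75): 00111111100000
Gen 10 (rule 54): 01000000010000
Gen 11 (rule 154): 10100000101000
Gen 12 (rule 26): 00010001000100
Gen 13 (rule 75): 11100110011001
Gen 14 (rule 54): 00011001100111
Gen 15 (rule 154): 00110111011110
Gen 16 (rule 26): 01100100010001
Gen 17 (rule 75): 11101001100110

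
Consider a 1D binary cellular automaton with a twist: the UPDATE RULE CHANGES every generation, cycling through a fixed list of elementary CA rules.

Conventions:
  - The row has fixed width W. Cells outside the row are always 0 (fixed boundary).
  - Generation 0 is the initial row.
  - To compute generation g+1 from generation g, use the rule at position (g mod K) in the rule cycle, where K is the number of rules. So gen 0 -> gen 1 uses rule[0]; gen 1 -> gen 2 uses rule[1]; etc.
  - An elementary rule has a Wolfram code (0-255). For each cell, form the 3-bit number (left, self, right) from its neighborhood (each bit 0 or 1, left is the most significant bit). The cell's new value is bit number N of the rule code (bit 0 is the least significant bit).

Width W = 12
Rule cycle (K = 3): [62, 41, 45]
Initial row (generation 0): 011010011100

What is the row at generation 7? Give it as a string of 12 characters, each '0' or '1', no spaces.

Gen 0: 011010011100
Gen 1 (rule 62): 110111110010
Gen 2 (rule 41): 101100000000
Gen 3 (rule 45): 111001111111
Gen 4 (rule 62): 100111000000
Gen 5 (rule 41): 000100011111
Gen 6 (rule 45): 110101010000
Gen 7 (rule 62): 101111111000

Answer: 101111111000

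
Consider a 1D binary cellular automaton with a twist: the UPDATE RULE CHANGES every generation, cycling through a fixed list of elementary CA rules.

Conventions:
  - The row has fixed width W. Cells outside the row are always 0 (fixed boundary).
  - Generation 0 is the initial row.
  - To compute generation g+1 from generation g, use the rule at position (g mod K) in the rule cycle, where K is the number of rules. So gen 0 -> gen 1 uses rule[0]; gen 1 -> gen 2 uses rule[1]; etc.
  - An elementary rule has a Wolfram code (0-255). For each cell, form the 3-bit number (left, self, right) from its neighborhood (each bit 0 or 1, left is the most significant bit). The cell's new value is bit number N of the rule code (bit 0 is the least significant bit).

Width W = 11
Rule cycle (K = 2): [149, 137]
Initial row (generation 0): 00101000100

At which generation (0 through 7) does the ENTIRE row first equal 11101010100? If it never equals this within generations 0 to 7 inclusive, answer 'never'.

Answer: never

Derivation:
Gen 0: 00101000100
Gen 1 (rule 149): 10101110111
Gen 2 (rule 137): 00001100110
Gen 3 (rule 149): 11100010001
Gen 4 (rule 137): 11001000100
Gen 5 (rule 149): 00101110111
Gen 6 (rule 137): 10001100110
Gen 7 (rule 149): 11100010001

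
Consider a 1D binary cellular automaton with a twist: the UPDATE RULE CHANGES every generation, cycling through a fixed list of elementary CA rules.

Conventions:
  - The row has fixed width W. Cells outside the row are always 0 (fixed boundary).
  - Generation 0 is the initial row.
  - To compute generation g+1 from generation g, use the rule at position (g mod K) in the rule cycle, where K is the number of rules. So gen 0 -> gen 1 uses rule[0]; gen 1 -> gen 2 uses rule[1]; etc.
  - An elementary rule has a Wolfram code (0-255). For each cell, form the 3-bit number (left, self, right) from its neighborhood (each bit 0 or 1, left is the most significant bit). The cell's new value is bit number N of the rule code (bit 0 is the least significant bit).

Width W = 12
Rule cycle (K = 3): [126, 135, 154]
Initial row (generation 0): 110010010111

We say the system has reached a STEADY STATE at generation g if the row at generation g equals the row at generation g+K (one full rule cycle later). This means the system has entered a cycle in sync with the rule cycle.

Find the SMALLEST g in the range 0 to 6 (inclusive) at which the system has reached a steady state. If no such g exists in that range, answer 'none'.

Answer: none

Derivation:
Gen 0: 110010010111
Gen 1 (rule 126): 111111111101
Gen 2 (rule 135): 011111111001
Gen 3 (rule 154): 111111110110
Gen 4 (rule 126): 100000011111
Gen 5 (rule 135): 101111101110
Gen 6 (rule 154): 001111001101
Gen 7 (rule 126): 011001111111
Gen 8 (rule 135): 100010111110
Gen 9 (rule 154): 010100111101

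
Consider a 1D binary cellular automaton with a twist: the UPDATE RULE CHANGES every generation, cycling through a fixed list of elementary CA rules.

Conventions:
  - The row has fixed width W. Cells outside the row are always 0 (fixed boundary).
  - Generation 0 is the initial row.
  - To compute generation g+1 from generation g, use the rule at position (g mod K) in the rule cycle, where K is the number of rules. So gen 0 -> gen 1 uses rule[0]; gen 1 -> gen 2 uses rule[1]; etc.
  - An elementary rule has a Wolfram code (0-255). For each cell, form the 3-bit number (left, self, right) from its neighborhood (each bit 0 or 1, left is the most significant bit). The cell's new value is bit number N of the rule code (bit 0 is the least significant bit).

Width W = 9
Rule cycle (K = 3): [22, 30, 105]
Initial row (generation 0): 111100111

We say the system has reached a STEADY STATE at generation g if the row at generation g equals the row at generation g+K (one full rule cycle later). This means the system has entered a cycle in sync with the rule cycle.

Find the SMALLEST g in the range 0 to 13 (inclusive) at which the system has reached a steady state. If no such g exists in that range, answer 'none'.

Gen 0: 111100111
Gen 1 (rule 22): 000011000
Gen 2 (rule 30): 000110100
Gen 3 (rule 105): 110111001
Gen 4 (rule 22): 000000111
Gen 5 (rule 30): 000001100
Gen 6 (rule 105): 111101101
Gen 7 (rule 22): 000000001
Gen 8 (rule 30): 000000011
Gen 9 (rule 105): 111111011
Gen 10 (rule 22): 000000000
Gen 11 (rule 30): 000000000
Gen 12 (rule 105): 111111111
Gen 13 (rule 22): 000000000
Gen 14 (rule 30): 000000000
Gen 15 (rule 105): 111111111
Gen 16 (rule 22): 000000000

Answer: 10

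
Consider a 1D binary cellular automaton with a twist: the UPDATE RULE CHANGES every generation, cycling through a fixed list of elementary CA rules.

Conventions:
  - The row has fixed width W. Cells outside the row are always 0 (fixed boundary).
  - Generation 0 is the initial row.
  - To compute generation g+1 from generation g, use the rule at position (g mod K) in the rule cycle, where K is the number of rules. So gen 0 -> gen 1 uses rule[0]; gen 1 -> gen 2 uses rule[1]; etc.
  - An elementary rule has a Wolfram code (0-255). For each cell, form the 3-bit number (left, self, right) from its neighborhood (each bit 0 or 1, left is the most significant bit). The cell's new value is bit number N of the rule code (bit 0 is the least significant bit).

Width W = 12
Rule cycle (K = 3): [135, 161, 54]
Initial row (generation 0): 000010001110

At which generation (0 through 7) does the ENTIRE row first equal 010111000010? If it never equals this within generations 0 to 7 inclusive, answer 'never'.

Gen 0: 000010001110
Gen 1 (rule 135): 111110110100
Gen 2 (rule 161): 011101001001
Gen 3 (rule 54): 100011111111
Gen 4 (rule 135): 101101111110
Gen 5 (rule 161): 010010111100
Gen 6 (rule 54): 111111000010
Gen 7 (rule 135): 011110011110

Answer: never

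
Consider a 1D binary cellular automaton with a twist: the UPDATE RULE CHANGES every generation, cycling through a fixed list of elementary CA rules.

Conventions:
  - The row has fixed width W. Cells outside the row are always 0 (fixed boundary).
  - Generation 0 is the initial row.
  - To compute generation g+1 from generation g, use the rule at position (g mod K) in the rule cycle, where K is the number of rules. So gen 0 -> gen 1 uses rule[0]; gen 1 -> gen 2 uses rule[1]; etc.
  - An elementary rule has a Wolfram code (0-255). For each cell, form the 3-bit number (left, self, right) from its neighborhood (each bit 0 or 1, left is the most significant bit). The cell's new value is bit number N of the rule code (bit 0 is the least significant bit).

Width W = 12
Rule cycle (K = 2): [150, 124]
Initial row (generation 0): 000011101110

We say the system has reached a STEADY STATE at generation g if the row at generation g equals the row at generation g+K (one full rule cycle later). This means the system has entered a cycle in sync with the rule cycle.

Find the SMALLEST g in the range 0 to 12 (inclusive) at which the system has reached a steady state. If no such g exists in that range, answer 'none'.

Gen 0: 000011101110
Gen 1 (rule 150): 000101000101
Gen 2 (rule 124): 000111100111
Gen 3 (rule 150): 001011011010
Gen 4 (rule 124): 001111111111
Gen 5 (rule 150): 010111111110
Gen 6 (rule 124): 011100000011
Gen 7 (rule 150): 101010000100
Gen 8 (rule 124): 111111000110
Gen 9 (rule 150): 011110101001
Gen 10 (rule 124): 010011111101
Gen 11 (rule 150): 111101111001
Gen 12 (rule 124): 100111001101
Gen 13 (rule 150): 111010110001
Gen 14 (rule 124): 101111111001

Answer: none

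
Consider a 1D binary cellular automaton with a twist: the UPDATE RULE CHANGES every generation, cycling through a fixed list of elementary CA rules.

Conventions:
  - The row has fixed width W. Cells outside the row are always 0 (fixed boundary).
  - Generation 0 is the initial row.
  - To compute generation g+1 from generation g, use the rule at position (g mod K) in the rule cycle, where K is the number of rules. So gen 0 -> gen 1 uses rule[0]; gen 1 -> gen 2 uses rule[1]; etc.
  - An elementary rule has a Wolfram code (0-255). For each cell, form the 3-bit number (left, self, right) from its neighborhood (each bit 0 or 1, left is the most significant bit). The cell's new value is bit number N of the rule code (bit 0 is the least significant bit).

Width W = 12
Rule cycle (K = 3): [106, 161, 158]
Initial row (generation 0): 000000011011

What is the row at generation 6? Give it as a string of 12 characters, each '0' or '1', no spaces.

Gen 0: 000000011011
Gen 1 (rule 106): 000000111111
Gen 2 (rule 161): 111110011110
Gen 3 (rule 158): 111101111101
Gen 4 (rule 106): 100111000110
Gen 5 (rule 161): 000010010000
Gen 6 (rule 158): 000111111000

Answer: 000111111000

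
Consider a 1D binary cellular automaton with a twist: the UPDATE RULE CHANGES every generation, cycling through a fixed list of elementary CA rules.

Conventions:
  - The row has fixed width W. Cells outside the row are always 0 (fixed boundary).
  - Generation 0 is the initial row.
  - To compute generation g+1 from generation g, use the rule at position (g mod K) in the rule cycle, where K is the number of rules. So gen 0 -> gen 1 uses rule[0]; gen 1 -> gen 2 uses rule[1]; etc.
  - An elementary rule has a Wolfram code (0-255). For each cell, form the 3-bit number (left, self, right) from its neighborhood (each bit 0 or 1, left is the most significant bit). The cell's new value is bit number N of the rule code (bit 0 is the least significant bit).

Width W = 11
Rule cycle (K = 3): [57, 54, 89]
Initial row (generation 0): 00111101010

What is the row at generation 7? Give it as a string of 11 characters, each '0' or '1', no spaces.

Gen 0: 00111101010
Gen 1 (rule 57): 10100010101
Gen 2 (rule 54): 11110111111
Gen 3 (rule 89): 10010100001
Gen 4 (rule 57): 01001011100
Gen 5 (rule 54): 11111100010
Gen 6 (rule 89): 10000111001
Gen 7 (rule 57): 01110100100

Answer: 01110100100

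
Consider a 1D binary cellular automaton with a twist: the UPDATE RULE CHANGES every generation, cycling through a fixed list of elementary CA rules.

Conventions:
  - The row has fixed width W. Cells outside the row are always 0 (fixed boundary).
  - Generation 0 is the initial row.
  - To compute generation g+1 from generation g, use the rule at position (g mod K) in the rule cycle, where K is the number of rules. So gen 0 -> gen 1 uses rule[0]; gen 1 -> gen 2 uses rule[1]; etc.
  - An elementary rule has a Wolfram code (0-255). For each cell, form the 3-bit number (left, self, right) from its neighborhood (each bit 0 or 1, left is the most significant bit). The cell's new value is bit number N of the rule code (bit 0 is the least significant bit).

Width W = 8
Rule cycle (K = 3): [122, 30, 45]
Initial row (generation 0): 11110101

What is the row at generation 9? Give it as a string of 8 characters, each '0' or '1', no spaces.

Answer: 10011111

Derivation:
Gen 0: 11110101
Gen 1 (rule 122): 10011010
Gen 2 (rule 30): 11110011
Gen 3 (rule 45): 10000010
Gen 4 (rule 122): 01000101
Gen 5 (rule 30): 11101101
Gen 6 (rule 45): 10011011
Gen 7 (rule 122): 01111111
Gen 8 (rule 30): 11000000
Gen 9 (rule 45): 10011111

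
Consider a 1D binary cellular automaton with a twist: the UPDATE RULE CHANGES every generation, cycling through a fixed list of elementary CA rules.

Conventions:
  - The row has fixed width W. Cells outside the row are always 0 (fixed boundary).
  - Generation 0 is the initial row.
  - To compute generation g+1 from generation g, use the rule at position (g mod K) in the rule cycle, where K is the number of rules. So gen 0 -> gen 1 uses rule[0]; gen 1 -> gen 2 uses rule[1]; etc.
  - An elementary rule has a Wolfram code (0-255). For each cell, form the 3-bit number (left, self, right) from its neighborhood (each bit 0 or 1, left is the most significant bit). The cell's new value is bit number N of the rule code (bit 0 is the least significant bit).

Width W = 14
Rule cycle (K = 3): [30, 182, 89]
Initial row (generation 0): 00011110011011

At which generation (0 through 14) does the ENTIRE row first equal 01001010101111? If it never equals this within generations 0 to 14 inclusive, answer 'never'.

Answer: 2

Derivation:
Gen 0: 00011110011011
Gen 1 (rule 30): 00110001110010
Gen 2 (rule 182): 01001010101111
Gen 3 (rule 89): 00100000001001
Gen 4 (rule 30): 01110000011111
Gen 5 (rule 182): 10101000101110
Gen 6 (rule 89): 00000110001011
Gen 7 (rule 30): 00001101011010
Gen 8 (rule 182): 00010011100111
Gen 9 (rule 89): 11001010110101
Gen 10 (rule 30): 10111010100101
Gen 11 (rule 182): 11010111111111
Gen 12 (rule 89): 11000100000001
Gen 13 (rule 30): 10101110000011
Gen 14 (rule 182): 11110101000100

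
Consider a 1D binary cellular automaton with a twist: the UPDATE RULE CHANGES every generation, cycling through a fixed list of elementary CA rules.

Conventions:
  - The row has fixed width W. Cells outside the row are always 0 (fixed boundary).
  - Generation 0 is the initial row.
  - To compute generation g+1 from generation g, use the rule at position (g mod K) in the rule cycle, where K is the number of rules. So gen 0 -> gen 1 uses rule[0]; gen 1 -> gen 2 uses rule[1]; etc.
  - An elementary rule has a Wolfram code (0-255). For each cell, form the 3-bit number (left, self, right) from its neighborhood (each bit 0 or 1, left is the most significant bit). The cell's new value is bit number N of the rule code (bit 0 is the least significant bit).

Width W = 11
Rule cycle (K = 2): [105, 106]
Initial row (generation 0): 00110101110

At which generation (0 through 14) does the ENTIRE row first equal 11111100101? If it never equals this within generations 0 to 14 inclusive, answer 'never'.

Answer: never

Derivation:
Gen 0: 00110101110
Gen 1 (rule 105): 10111011010
Gen 2 (rule 106): 01101111100
Gen 3 (rule 105): 01111000101
Gen 4 (rule 106): 11001001010
Gen 5 (rule 105): 11000000100
Gen 6 (rule 106): 11000001000
Gen 7 (rule 105): 11011100011
Gen 8 (rule 106): 11110100111
Gen 9 (rule 105): 10011000101
Gen 10 (rule 106): 00111001010
Gen 11 (rule 105): 10101000100
Gen 12 (rule 106): 01010001000
Gen 13 (rule 105): 00100100011
Gen 14 (rule 106): 01001000111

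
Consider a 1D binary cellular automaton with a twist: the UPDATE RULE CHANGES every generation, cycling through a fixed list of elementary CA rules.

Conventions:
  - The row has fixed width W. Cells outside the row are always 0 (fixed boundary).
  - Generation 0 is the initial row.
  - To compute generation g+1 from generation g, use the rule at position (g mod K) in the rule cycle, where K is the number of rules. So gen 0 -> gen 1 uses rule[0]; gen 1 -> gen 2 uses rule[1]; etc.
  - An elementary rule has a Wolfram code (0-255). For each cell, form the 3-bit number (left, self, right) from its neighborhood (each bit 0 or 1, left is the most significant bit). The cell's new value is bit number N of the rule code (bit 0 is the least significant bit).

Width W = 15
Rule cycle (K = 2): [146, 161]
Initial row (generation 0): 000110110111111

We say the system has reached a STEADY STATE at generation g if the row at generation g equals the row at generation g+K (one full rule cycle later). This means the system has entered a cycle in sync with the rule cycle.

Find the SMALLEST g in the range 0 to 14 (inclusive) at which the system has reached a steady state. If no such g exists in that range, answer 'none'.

Gen 0: 000110110111111
Gen 1 (rule 146): 001000000011110
Gen 2 (rule 161): 100011111001100
Gen 3 (rule 146): 010101110110010
Gen 4 (rule 161): 001010101000000
Gen 5 (rule 146): 010000000100000
Gen 6 (rule 161): 000111110001111
Gen 7 (rule 146): 001011101010110
Gen 8 (rule 161): 100101010101000
Gen 9 (rule 146): 011000000000100
Gen 10 (rule 161): 000011111110001
Gen 11 (rule 146): 000101111101010
Gen 12 (rule 161): 110010111010100
Gen 13 (rule 146): 001100010000010
Gen 14 (rule 161): 100001000111000
Gen 15 (rule 146): 010010101010100
Gen 16 (rule 161): 000001010101001

Answer: none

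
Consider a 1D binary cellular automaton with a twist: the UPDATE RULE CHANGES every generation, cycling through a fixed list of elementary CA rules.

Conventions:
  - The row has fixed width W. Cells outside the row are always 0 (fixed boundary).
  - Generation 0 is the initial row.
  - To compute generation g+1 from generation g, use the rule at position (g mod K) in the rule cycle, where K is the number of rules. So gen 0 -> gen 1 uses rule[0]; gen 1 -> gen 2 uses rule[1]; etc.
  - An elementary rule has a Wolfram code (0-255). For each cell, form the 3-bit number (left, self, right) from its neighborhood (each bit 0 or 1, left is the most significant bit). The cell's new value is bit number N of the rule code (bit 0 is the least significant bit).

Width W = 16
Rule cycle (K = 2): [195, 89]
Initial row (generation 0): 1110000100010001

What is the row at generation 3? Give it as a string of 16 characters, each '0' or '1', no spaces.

Answer: 1010000100110011

Derivation:
Gen 0: 1110000100010001
Gen 1 (rule 195): 0110111001100110
Gen 2 (rule 89): 0110101101110111
Gen 3 (rule 195): 1010000100110011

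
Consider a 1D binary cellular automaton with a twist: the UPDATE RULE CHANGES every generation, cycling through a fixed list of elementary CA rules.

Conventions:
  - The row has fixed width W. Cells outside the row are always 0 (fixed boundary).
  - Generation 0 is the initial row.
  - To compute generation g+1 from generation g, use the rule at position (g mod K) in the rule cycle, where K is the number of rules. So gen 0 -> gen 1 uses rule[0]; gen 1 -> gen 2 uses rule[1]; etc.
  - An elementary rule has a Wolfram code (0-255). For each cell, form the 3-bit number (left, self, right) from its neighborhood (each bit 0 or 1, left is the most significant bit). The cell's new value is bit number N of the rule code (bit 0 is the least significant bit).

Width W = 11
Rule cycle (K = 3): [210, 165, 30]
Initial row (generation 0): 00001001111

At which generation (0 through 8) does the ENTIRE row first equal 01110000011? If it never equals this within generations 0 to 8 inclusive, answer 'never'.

Gen 0: 00001001111
Gen 1 (rule 210): 00010110111
Gen 2 (rule 165): 11011001010
Gen 3 (rule 30): 10010111011
Gen 4 (rule 210): 01100011001
Gen 5 (rule 165): 00001000001
Gen 6 (rule 30): 00011100011
Gen 7 (rule 210): 00101110101
Gen 8 (rule 165): 10110101111

Answer: never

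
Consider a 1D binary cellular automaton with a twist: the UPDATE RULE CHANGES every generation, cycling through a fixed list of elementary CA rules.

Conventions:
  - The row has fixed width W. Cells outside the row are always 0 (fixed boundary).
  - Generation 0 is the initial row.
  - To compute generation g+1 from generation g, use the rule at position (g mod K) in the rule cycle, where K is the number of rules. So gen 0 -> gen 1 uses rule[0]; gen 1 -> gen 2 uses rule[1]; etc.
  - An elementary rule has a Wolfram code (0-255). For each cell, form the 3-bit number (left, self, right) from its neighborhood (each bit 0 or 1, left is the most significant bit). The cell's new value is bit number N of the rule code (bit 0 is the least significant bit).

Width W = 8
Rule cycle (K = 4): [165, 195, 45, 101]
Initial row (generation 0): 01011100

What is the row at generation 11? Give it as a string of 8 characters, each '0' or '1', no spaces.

Answer: 10000011

Derivation:
Gen 0: 01011100
Gen 1 (rule 165): 01101001
Gen 2 (rule 195): 10100010
Gen 3 (rule 45): 11101010
Gen 4 (rule 101): 00111110
Gen 5 (rule 165): 10011100
Gen 6 (rule 195): 00101101
Gen 7 (rule 45): 10111011
Gen 8 (rule 101): 11001101
Gen 9 (rule 165): 00000011
Gen 10 (rule 195): 11111101
Gen 11 (rule 45): 10000011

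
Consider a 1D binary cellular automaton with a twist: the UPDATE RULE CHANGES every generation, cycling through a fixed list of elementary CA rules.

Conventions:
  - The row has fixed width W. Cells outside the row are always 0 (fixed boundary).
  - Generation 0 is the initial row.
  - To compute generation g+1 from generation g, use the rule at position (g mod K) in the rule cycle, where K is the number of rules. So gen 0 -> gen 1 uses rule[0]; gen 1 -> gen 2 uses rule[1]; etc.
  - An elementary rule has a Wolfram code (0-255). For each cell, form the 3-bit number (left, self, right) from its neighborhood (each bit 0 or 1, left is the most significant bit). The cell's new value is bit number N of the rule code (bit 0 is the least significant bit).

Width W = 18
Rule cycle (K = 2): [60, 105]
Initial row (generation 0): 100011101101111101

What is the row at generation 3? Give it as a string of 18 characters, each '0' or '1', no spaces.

Answer: 101000010000110110

Derivation:
Gen 0: 100011101101111101
Gen 1 (rule 60): 110010011011000011
Gen 2 (rule 105): 110000011111011011
Gen 3 (rule 60): 101000010000110110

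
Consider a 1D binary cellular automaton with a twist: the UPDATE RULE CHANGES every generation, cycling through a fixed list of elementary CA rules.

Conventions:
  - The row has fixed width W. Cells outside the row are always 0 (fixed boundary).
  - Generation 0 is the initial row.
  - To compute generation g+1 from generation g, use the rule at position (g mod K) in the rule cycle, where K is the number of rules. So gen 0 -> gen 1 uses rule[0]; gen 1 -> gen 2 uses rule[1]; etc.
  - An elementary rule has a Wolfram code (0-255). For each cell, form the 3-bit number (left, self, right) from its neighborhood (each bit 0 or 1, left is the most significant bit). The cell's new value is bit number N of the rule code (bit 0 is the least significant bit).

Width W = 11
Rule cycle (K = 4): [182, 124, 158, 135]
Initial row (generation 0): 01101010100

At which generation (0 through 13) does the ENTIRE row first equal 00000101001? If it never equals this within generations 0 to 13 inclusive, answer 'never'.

Answer: never

Derivation:
Gen 0: 01101010100
Gen 1 (rule 182): 10011111110
Gen 2 (rule 124): 11010000011
Gen 3 (rule 158): 10011000110
Gen 4 (rule 135): 10100011000
Gen 5 (rule 182): 11110100100
Gen 6 (rule 124): 10011110110
Gen 7 (rule 158): 11111100101
Gen 8 (rule 135): 01111001101
Gen 9 (rule 182): 10110110011
Gen 10 (rule 124): 11111111011
Gen 11 (rule 158): 11111110010
Gen 12 (rule 135): 01111100110
Gen 13 (rule 182): 10111011001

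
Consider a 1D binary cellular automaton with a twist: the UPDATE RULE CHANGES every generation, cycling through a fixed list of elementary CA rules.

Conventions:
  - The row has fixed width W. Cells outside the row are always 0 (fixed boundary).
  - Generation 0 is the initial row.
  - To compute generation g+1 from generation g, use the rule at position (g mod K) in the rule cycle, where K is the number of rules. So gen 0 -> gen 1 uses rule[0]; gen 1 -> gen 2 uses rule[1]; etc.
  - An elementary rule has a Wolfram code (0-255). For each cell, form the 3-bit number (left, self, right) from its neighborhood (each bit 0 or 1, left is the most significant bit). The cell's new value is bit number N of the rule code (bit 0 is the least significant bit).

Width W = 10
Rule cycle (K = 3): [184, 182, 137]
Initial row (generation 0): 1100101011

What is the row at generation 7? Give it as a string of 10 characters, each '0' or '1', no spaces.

Answer: 0101010100

Derivation:
Gen 0: 1100101011
Gen 1 (rule 184): 1010010110
Gen 2 (rule 182): 1111111001
Gen 3 (rule 137): 1111110000
Gen 4 (rule 184): 1111101000
Gen 5 (rule 182): 0111011100
Gen 6 (rule 137): 0110011001
Gen 7 (rule 184): 0101010100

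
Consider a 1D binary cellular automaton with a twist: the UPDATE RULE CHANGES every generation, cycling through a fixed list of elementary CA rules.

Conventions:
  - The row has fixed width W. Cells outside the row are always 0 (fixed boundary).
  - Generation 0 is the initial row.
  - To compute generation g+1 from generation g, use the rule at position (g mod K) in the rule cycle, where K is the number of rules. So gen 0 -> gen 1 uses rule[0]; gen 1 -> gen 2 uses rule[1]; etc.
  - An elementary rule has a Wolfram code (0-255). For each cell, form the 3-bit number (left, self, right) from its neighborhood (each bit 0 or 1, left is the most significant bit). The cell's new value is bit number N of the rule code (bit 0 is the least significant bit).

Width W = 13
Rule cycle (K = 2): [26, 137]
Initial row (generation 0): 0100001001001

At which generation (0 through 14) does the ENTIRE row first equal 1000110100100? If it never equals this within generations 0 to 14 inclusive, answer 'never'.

Answer: never

Derivation:
Gen 0: 0100001001001
Gen 1 (rule 26): 1010010110110
Gen 2 (rule 137): 0000000100100
Gen 3 (rule 26): 0000001011010
Gen 4 (rule 137): 1111100010000
Gen 5 (rule 26): 1000010101000
Gen 6 (rule 137): 0011000000011
Gen 7 (rule 26): 0110100000110
Gen 8 (rule 137): 0100001110100
Gen 9 (rule 26): 1010011000010
Gen 10 (rule 137): 0000010011000
Gen 11 (rule 26): 0000101110100
Gen 12 (rule 137): 1110001100001
Gen 13 (rule 26): 1001011010010
Gen 14 (rule 137): 0000010000000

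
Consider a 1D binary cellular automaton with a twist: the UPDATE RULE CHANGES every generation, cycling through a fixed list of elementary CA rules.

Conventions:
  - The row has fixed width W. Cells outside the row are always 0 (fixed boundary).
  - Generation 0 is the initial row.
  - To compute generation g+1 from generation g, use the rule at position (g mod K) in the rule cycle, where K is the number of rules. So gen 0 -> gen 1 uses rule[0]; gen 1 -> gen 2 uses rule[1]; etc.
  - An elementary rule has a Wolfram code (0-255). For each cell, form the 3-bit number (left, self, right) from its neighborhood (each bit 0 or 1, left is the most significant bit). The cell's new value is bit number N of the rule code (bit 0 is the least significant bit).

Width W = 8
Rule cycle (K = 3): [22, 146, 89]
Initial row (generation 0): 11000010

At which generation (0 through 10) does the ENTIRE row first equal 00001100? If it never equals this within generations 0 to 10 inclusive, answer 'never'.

Gen 0: 11000010
Gen 1 (rule 22): 00100111
Gen 2 (rule 146): 01011010
Gen 3 (rule 89): 00011001
Gen 4 (rule 22): 00100111
Gen 5 (rule 146): 01011010
Gen 6 (rule 89): 00011001
Gen 7 (rule 22): 00100111
Gen 8 (rule 146): 01011010
Gen 9 (rule 89): 00011001
Gen 10 (rule 22): 00100111

Answer: never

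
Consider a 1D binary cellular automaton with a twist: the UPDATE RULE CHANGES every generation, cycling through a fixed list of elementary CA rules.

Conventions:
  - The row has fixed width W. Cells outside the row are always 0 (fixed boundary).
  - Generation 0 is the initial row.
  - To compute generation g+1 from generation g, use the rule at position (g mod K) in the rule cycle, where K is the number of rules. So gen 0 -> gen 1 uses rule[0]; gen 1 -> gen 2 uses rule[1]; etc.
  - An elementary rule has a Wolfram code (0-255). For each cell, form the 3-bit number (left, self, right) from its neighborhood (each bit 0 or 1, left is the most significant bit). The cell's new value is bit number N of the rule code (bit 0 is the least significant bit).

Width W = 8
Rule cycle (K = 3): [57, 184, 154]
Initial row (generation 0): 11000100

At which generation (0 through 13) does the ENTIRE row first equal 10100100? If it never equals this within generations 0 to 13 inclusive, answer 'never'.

Answer: never

Derivation:
Gen 0: 11000100
Gen 1 (rule 57): 10110011
Gen 2 (rule 184): 01101010
Gen 3 (rule 154): 11000001
Gen 4 (rule 57): 10111100
Gen 5 (rule 184): 01111010
Gen 6 (rule 154): 11110001
Gen 7 (rule 57): 10001100
Gen 8 (rule 184): 01001010
Gen 9 (rule 154): 10110001
Gen 10 (rule 57): 01101100
Gen 11 (rule 184): 01011010
Gen 12 (rule 154): 10010001
Gen 13 (rule 57): 01001100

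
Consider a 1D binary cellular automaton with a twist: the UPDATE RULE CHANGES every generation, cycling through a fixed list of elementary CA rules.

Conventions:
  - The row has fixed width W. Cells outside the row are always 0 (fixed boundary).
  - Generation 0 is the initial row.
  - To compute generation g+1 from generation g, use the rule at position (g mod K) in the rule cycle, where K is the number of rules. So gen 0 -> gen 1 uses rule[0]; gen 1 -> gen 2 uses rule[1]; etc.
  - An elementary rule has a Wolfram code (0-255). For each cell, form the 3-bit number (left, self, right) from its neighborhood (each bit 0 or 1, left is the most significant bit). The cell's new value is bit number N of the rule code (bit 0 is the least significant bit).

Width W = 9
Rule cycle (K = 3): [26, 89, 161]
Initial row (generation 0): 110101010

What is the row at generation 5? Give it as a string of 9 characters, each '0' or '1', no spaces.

Answer: 011110111

Derivation:
Gen 0: 110101010
Gen 1 (rule 26): 100000001
Gen 2 (rule 89): 011111100
Gen 3 (rule 161): 001111001
Gen 4 (rule 26): 011000110
Gen 5 (rule 89): 011110111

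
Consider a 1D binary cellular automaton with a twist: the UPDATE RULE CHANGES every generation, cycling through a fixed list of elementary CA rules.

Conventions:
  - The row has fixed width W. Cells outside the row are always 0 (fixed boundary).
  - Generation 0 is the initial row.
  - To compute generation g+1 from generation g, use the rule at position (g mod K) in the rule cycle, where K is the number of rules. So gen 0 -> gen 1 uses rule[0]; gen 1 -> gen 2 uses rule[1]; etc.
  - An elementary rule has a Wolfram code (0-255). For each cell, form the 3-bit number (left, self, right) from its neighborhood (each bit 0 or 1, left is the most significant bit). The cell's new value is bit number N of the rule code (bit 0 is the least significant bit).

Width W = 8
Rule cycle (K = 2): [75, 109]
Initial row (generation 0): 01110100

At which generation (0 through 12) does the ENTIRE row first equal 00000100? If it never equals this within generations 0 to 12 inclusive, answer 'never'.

Gen 0: 01110100
Gen 1 (rule 75): 11010001
Gen 2 (rule 109): 11110101
Gen 3 (rule 75): 10010000
Gen 4 (rule 109): 10010111
Gen 5 (rule 75): 00100101
Gen 6 (rule 109): 10100111
Gen 7 (rule 75): 00001101
Gen 8 (rule 109): 11101111
Gen 9 (rule 75): 10101001
Gen 10 (rule 109): 11111001
Gen 11 (rule 75): 10001010
Gen 12 (rule 109): 10101110

Answer: never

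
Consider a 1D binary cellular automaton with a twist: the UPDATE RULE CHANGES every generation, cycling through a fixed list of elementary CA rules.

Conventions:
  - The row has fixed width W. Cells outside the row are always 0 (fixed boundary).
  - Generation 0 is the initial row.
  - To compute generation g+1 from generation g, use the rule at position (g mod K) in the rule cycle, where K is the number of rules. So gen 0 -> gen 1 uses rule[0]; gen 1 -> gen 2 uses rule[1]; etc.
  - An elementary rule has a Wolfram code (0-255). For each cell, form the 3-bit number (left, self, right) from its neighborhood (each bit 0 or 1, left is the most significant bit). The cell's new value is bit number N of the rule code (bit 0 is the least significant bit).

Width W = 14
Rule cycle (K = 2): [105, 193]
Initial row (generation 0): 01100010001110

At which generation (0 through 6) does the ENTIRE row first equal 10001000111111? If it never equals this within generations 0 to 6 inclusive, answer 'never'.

Answer: 3

Derivation:
Gen 0: 01100010001110
Gen 1 (rule 105): 01101000101010
Gen 2 (rule 193): 00100010000000
Gen 3 (rule 105): 10001000111111
Gen 4 (rule 193): 00100010011111
Gen 5 (rule 105): 10001000010001
Gen 6 (rule 193): 00100011000100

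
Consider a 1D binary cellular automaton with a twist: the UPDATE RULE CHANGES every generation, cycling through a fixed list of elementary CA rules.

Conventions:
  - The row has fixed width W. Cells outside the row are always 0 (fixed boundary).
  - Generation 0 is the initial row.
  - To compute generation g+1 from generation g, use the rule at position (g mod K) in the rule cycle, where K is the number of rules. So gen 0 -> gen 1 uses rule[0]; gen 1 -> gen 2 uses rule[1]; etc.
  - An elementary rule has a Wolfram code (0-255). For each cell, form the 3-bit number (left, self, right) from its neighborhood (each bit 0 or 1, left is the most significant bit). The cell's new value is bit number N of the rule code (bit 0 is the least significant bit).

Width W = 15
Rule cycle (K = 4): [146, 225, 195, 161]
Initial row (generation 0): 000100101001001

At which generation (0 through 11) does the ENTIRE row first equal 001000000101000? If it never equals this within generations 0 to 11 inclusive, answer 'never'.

Gen 0: 000100101001001
Gen 1 (rule 146): 001011000110110
Gen 2 (rule 225): 100101010011010
Gen 3 (rule 195): 001000000101000
Gen 4 (rule 161): 100011110010011
Gen 5 (rule 146): 010101101101100
Gen 6 (rule 225): 001010110110101
Gen 7 (rule 195): 110000010010000
Gen 8 (rule 161): 000111000000111
Gen 9 (rule 146): 001010100001010
Gen 10 (rule 225): 100101001100100
Gen 11 (rule 195): 001000010101001

Answer: 3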